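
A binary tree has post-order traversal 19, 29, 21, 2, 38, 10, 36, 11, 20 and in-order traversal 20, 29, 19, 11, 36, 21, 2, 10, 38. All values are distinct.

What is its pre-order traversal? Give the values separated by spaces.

The last element of post-order is the root; it splits in-order into left and right subtrees.
Root 20: left subtree has 0 nodes { }, right has 8 {29, 19, 11, 36, 21, 2, 10, 38}.
  Root 11: left subtree has 2 nodes {29, 19}, right has 5 {36, 21, 2, 10, 38}.
    Root 29: left subtree has 0 nodes { }, right has 1 {19}.
    Root 36: left subtree has 0 nodes { }, right has 4 {21, 2, 10, 38}.
      Root 10: left subtree has 2 nodes {21, 2}, right has 1 {38}.
        Root 2: left subtree has 1 node {21}, right has 0 { }.

20 11 29 19 36 10 2 21 38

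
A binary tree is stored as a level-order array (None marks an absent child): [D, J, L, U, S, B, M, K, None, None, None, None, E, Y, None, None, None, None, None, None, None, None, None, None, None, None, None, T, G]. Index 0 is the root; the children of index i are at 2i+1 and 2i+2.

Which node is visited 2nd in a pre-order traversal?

J

Pre-order visits the node, then its left subtree, then its right subtree.
Visit D.
At D: go left to J.
  Visit J.
  At J: go left to U.
    Visit U.
    At U: go left to K.
      K is a leaf — visit K.
    At U: no right child.
  At J: go right to S.
    S is a leaf — visit S.
At D: go right to L.
  Visit L.
  At L: go left to B.
    Visit B.
    At B: no left child.
    At B: go right to E.
      E is a leaf — visit E.
  At L: go right to M.
    Visit M.
    At M: go left to Y.
      Visit Y.
      At Y: go left to T.
        T is a leaf — visit T.
      At Y: go right to G.
        G is a leaf — visit G.
    At M: no right child.
Full pre-order sequence: D, J, U, K, S, L, B, E, M, Y, T, G.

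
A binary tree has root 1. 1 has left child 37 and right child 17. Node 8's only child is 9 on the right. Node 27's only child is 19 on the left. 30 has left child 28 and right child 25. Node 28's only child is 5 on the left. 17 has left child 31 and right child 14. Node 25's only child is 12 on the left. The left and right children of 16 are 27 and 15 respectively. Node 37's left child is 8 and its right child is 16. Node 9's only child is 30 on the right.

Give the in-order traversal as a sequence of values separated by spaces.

8 9 5 28 30 12 25 37 19 27 16 15 1 31 17 14

In-order visits the left subtree, then the node, then the right subtree.
At 1: go left to 37.
  At 37: go left to 8.
    At 8: no left child.
    Visit 8.
    At 8: go right to 9.
      At 9: no left child.
      Visit 9.
      At 9: go right to 30.
        At 30: go left to 28.
          At 28: go left to 5.
            5 is a leaf — visit 5.
          Visit 28.
          At 28: no right child.
        Visit 30.
        At 30: go right to 25.
          At 25: go left to 12.
            12 is a leaf — visit 12.
          Visit 25.
          At 25: no right child.
  Visit 37.
  At 37: go right to 16.
    At 16: go left to 27.
      At 27: go left to 19.
        19 is a leaf — visit 19.
      Visit 27.
      At 27: no right child.
    Visit 16.
    At 16: go right to 15.
      15 is a leaf — visit 15.
Visit 1.
At 1: go right to 17.
  At 17: go left to 31.
    31 is a leaf — visit 31.
  Visit 17.
  At 17: go right to 14.
    14 is a leaf — visit 14.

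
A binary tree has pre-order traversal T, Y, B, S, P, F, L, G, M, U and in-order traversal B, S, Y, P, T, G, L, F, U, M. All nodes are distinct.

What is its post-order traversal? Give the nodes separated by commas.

The first element of pre-order is the root; it splits in-order into left and right subtrees.
Root T: left subtree has 4 nodes {B, S, Y, P}, right has 5 {G, L, F, U, M}.
  Root Y: left subtree has 2 nodes {B, S}, right has 1 {P}.
    Root B: left subtree has 0 nodes { }, right has 1 {S}.
  Root F: left subtree has 2 nodes {G, L}, right has 2 {U, M}.
    Root L: left subtree has 1 node {G}, right has 0 { }.
    Root M: left subtree has 1 node {U}, right has 0 { }.

S, B, P, Y, G, L, U, M, F, T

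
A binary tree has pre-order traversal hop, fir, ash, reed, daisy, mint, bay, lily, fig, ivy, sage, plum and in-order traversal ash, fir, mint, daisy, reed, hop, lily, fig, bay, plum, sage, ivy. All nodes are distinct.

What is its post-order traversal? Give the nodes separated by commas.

The first element of pre-order is the root; it splits in-order into left and right subtrees.
Root hop: left subtree has 5 nodes {ash, fir, mint, daisy, reed}, right has 6 {lily, fig, bay, plum, sage, ivy}.
  Root fir: left subtree has 1 node {ash}, right has 3 {mint, daisy, reed}.
    Root reed: left subtree has 2 nodes {mint, daisy}, right has 0 { }.
      Root daisy: left subtree has 1 node {mint}, right has 0 { }.
  Root bay: left subtree has 2 nodes {lily, fig}, right has 3 {plum, sage, ivy}.
    Root lily: left subtree has 0 nodes { }, right has 1 {fig}.
    Root ivy: left subtree has 2 nodes {plum, sage}, right has 0 { }.
      Root sage: left subtree has 1 node {plum}, right has 0 { }.

ash, mint, daisy, reed, fir, fig, lily, plum, sage, ivy, bay, hop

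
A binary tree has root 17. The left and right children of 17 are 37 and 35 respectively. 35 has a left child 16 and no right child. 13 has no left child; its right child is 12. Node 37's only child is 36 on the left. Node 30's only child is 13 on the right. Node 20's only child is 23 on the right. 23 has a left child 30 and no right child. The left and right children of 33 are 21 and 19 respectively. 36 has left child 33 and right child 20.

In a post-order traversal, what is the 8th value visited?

20

Post-order visits the left subtree, then the right subtree, then the node.
At 17: go left to 37.
  At 37: go left to 36.
    At 36: go left to 33.
      At 33: go left to 21.
        21 is a leaf — visit 21.
      At 33: go right to 19.
        19 is a leaf — visit 19.
      Visit 33.
    At 36: go right to 20.
      At 20: no left child.
      At 20: go right to 23.
        At 23: go left to 30.
          At 30: no left child.
          At 30: go right to 13.
            At 13: no left child.
            At 13: go right to 12.
              12 is a leaf — visit 12.
            Visit 13.
          Visit 30.
        At 23: no right child.
        Visit 23.
      Visit 20.
    Visit 36.
  At 37: no right child.
  Visit 37.
At 17: go right to 35.
  At 35: go left to 16.
    16 is a leaf — visit 16.
  At 35: no right child.
  Visit 35.
Visit 17.
Full post-order sequence: 21, 19, 33, 12, 13, 30, 23, 20, 36, 37, 16, 35, 17.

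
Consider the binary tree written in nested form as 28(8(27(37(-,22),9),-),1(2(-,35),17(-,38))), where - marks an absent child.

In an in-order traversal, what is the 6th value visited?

In-order visits the left subtree, then the node, then the right subtree.
At 28: go left to 8.
  At 8: go left to 27.
    At 27: go left to 37.
      At 37: no left child.
      Visit 37.
      At 37: go right to 22.
        22 is a leaf — visit 22.
    Visit 27.
    At 27: go right to 9.
      9 is a leaf — visit 9.
  Visit 8.
  At 8: no right child.
Visit 28.
At 28: go right to 1.
  At 1: go left to 2.
    At 2: no left child.
    Visit 2.
    At 2: go right to 35.
      35 is a leaf — visit 35.
  Visit 1.
  At 1: go right to 17.
    At 17: no left child.
    Visit 17.
    At 17: go right to 38.
      38 is a leaf — visit 38.
Full in-order sequence: 37, 22, 27, 9, 8, 28, 2, 35, 1, 17, 38.

28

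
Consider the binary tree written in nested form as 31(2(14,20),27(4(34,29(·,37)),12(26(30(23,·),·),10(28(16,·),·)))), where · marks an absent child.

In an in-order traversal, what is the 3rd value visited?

20

In-order visits the left subtree, then the node, then the right subtree.
At 31: go left to 2.
  At 2: go left to 14.
    14 is a leaf — visit 14.
  Visit 2.
  At 2: go right to 20.
    20 is a leaf — visit 20.
Visit 31.
At 31: go right to 27.
  At 27: go left to 4.
    At 4: go left to 34.
      34 is a leaf — visit 34.
    Visit 4.
    At 4: go right to 29.
      At 29: no left child.
      Visit 29.
      At 29: go right to 37.
        37 is a leaf — visit 37.
  Visit 27.
  At 27: go right to 12.
    At 12: go left to 26.
      At 26: go left to 30.
        At 30: go left to 23.
          23 is a leaf — visit 23.
        Visit 30.
        At 30: no right child.
      Visit 26.
      At 26: no right child.
    Visit 12.
    At 12: go right to 10.
      At 10: go left to 28.
        At 28: go left to 16.
          16 is a leaf — visit 16.
        Visit 28.
        At 28: no right child.
      Visit 10.
      At 10: no right child.
Full in-order sequence: 14, 2, 20, 31, 34, 4, 29, 37, 27, 23, 30, 26, 12, 16, 28, 10.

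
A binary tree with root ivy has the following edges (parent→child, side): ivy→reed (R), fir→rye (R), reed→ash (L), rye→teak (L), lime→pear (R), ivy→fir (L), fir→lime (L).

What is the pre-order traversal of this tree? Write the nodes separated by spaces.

ivy fir lime pear rye teak reed ash

Pre-order visits the node, then its left subtree, then its right subtree.
Visit ivy.
At ivy: go left to fir.
  Visit fir.
  At fir: go left to lime.
    Visit lime.
    At lime: no left child.
    At lime: go right to pear.
      pear is a leaf — visit pear.
  At fir: go right to rye.
    Visit rye.
    At rye: go left to teak.
      teak is a leaf — visit teak.
    At rye: no right child.
At ivy: go right to reed.
  Visit reed.
  At reed: go left to ash.
    ash is a leaf — visit ash.
  At reed: no right child.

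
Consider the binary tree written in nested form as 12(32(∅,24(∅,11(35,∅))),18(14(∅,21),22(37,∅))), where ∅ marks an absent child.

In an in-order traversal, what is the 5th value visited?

12

In-order visits the left subtree, then the node, then the right subtree.
At 12: go left to 32.
  At 32: no left child.
  Visit 32.
  At 32: go right to 24.
    At 24: no left child.
    Visit 24.
    At 24: go right to 11.
      At 11: go left to 35.
        35 is a leaf — visit 35.
      Visit 11.
      At 11: no right child.
Visit 12.
At 12: go right to 18.
  At 18: go left to 14.
    At 14: no left child.
    Visit 14.
    At 14: go right to 21.
      21 is a leaf — visit 21.
  Visit 18.
  At 18: go right to 22.
    At 22: go left to 37.
      37 is a leaf — visit 37.
    Visit 22.
    At 22: no right child.
Full in-order sequence: 32, 24, 35, 11, 12, 14, 21, 18, 37, 22.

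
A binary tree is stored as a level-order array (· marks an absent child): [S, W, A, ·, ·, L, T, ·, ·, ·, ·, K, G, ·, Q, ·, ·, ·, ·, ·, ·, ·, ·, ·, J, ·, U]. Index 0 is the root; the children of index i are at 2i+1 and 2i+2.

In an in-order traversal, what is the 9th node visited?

In-order visits the left subtree, then the node, then the right subtree.
At S: go left to W.
  W is a leaf — visit W.
Visit S.
At S: go right to A.
  At A: go left to L.
    At L: go left to K.
      At K: no left child.
      Visit K.
      At K: go right to J.
        J is a leaf — visit J.
    Visit L.
    At L: go right to G.
      At G: no left child.
      Visit G.
      At G: go right to U.
        U is a leaf — visit U.
  Visit A.
  At A: go right to T.
    At T: no left child.
    Visit T.
    At T: go right to Q.
      Q is a leaf — visit Q.
Full in-order sequence: W, S, K, J, L, G, U, A, T, Q.

T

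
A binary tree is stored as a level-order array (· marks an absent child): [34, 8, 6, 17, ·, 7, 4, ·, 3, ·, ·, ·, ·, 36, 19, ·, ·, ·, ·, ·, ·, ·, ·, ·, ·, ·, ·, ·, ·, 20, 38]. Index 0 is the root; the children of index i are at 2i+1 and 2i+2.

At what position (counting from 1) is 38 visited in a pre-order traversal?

11

Pre-order visits the node, then its left subtree, then its right subtree.
Visit 34.
At 34: go left to 8.
  Visit 8.
  At 8: go left to 17.
    Visit 17.
    At 17: no left child.
    At 17: go right to 3.
      3 is a leaf — visit 3.
  At 8: no right child.
At 34: go right to 6.
  Visit 6.
  At 6: go left to 7.
    7 is a leaf — visit 7.
  At 6: go right to 4.
    Visit 4.
    At 4: go left to 36.
      36 is a leaf — visit 36.
    At 4: go right to 19.
      Visit 19.
      At 19: go left to 20.
        20 is a leaf — visit 20.
      At 19: go right to 38.
        38 is a leaf — visit 38.
Full pre-order sequence: 34, 8, 17, 3, 6, 7, 4, 36, 19, 20, 38.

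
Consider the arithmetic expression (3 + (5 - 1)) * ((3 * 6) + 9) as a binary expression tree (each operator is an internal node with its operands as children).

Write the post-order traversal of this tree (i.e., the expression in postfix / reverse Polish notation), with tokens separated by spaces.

Post-order on an expression tree gives postfix notation: for each operator, emit left operand, right operand, then the operator.

3 5 1 - + 3 6 * 9 + *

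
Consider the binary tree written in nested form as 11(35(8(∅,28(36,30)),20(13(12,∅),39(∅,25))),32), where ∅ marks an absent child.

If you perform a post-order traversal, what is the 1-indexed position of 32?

Post-order visits the left subtree, then the right subtree, then the node.
At 11: go left to 35.
  At 35: go left to 8.
    At 8: no left child.
    At 8: go right to 28.
      At 28: go left to 36.
        36 is a leaf — visit 36.
      At 28: go right to 30.
        30 is a leaf — visit 30.
      Visit 28.
    Visit 8.
  At 35: go right to 20.
    At 20: go left to 13.
      At 13: go left to 12.
        12 is a leaf — visit 12.
      At 13: no right child.
      Visit 13.
    At 20: go right to 39.
      At 39: no left child.
      At 39: go right to 25.
        25 is a leaf — visit 25.
      Visit 39.
    Visit 20.
  Visit 35.
At 11: go right to 32.
  32 is a leaf — visit 32.
Visit 11.
Full post-order sequence: 36, 30, 28, 8, 12, 13, 25, 39, 20, 35, 32, 11.

11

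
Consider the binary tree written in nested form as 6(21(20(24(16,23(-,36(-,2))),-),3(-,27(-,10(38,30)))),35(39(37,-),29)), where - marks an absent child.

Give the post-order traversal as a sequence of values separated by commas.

Post-order visits the left subtree, then the right subtree, then the node.
At 6: go left to 21.
  At 21: go left to 20.
    At 20: go left to 24.
      At 24: go left to 16.
        16 is a leaf — visit 16.
      At 24: go right to 23.
        At 23: no left child.
        At 23: go right to 36.
          At 36: no left child.
          At 36: go right to 2.
            2 is a leaf — visit 2.
          Visit 36.
        Visit 23.
      Visit 24.
    At 20: no right child.
    Visit 20.
  At 21: go right to 3.
    At 3: no left child.
    At 3: go right to 27.
      At 27: no left child.
      At 27: go right to 10.
        At 10: go left to 38.
          38 is a leaf — visit 38.
        At 10: go right to 30.
          30 is a leaf — visit 30.
        Visit 10.
      Visit 27.
    Visit 3.
  Visit 21.
At 6: go right to 35.
  At 35: go left to 39.
    At 39: go left to 37.
      37 is a leaf — visit 37.
    At 39: no right child.
    Visit 39.
  At 35: go right to 29.
    29 is a leaf — visit 29.
  Visit 35.
Visit 6.

16, 2, 36, 23, 24, 20, 38, 30, 10, 27, 3, 21, 37, 39, 29, 35, 6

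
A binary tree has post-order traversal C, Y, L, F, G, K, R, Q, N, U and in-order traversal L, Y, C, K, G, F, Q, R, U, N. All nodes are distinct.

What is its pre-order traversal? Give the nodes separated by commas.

The last element of post-order is the root; it splits in-order into left and right subtrees.
Root U: left subtree has 8 nodes {L, Y, C, K, G, F, Q, R}, right has 1 {N}.
  Root Q: left subtree has 6 nodes {L, Y, C, K, G, F}, right has 1 {R}.
    Root K: left subtree has 3 nodes {L, Y, C}, right has 2 {G, F}.
      Root L: left subtree has 0 nodes { }, right has 2 {Y, C}.
        Root Y: left subtree has 0 nodes { }, right has 1 {C}.
      Root G: left subtree has 0 nodes { }, right has 1 {F}.

U, Q, K, L, Y, C, G, F, R, N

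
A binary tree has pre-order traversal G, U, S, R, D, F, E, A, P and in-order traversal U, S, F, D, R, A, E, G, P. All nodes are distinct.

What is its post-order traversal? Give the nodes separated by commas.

F, D, A, E, R, S, U, P, G

The first element of pre-order is the root; it splits in-order into left and right subtrees.
Root G: left subtree has 7 nodes {U, S, F, D, R, A, E}, right has 1 {P}.
  Root U: left subtree has 0 nodes { }, right has 6 {S, F, D, R, A, E}.
    Root S: left subtree has 0 nodes { }, right has 5 {F, D, R, A, E}.
      Root R: left subtree has 2 nodes {F, D}, right has 2 {A, E}.
        Root D: left subtree has 1 node {F}, right has 0 { }.
        Root E: left subtree has 1 node {A}, right has 0 { }.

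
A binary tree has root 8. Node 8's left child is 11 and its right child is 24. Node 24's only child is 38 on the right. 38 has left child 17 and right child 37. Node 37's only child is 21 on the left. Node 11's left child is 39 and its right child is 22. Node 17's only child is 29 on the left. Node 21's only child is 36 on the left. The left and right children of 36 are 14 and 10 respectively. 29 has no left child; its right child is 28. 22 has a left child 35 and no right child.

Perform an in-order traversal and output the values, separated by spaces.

In-order visits the left subtree, then the node, then the right subtree.
At 8: go left to 11.
  At 11: go left to 39.
    39 is a leaf — visit 39.
  Visit 11.
  At 11: go right to 22.
    At 22: go left to 35.
      35 is a leaf — visit 35.
    Visit 22.
    At 22: no right child.
Visit 8.
At 8: go right to 24.
  At 24: no left child.
  Visit 24.
  At 24: go right to 38.
    At 38: go left to 17.
      At 17: go left to 29.
        At 29: no left child.
        Visit 29.
        At 29: go right to 28.
          28 is a leaf — visit 28.
      Visit 17.
      At 17: no right child.
    Visit 38.
    At 38: go right to 37.
      At 37: go left to 21.
        At 21: go left to 36.
          At 36: go left to 14.
            14 is a leaf — visit 14.
          Visit 36.
          At 36: go right to 10.
            10 is a leaf — visit 10.
        Visit 21.
        At 21: no right child.
      Visit 37.
      At 37: no right child.

39 11 35 22 8 24 29 28 17 38 14 36 10 21 37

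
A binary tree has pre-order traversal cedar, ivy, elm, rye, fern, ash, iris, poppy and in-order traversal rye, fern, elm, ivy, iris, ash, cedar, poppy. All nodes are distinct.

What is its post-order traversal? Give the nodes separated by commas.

The first element of pre-order is the root; it splits in-order into left and right subtrees.
Root cedar: left subtree has 6 nodes {rye, fern, elm, ivy, iris, ash}, right has 1 {poppy}.
  Root ivy: left subtree has 3 nodes {rye, fern, elm}, right has 2 {iris, ash}.
    Root elm: left subtree has 2 nodes {rye, fern}, right has 0 { }.
      Root rye: left subtree has 0 nodes { }, right has 1 {fern}.
    Root ash: left subtree has 1 node {iris}, right has 0 { }.

fern, rye, elm, iris, ash, ivy, poppy, cedar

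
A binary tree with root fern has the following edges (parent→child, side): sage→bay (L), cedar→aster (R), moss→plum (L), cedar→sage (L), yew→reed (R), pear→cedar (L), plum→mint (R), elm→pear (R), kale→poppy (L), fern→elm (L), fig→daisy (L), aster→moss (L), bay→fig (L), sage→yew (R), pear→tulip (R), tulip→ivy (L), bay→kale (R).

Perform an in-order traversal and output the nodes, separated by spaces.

In-order visits the left subtree, then the node, then the right subtree.
At fern: go left to elm.
  At elm: no left child.
  Visit elm.
  At elm: go right to pear.
    At pear: go left to cedar.
      At cedar: go left to sage.
        At sage: go left to bay.
          At bay: go left to fig.
            At fig: go left to daisy.
              daisy is a leaf — visit daisy.
            Visit fig.
            At fig: no right child.
          Visit bay.
          At bay: go right to kale.
            At kale: go left to poppy.
              poppy is a leaf — visit poppy.
            Visit kale.
            At kale: no right child.
        Visit sage.
        At sage: go right to yew.
          At yew: no left child.
          Visit yew.
          At yew: go right to reed.
            reed is a leaf — visit reed.
      Visit cedar.
      At cedar: go right to aster.
        At aster: go left to moss.
          At moss: go left to plum.
            At plum: no left child.
            Visit plum.
            At plum: go right to mint.
              mint is a leaf — visit mint.
          Visit moss.
          At moss: no right child.
        Visit aster.
        At aster: no right child.
    Visit pear.
    At pear: go right to tulip.
      At tulip: go left to ivy.
        ivy is a leaf — visit ivy.
      Visit tulip.
      At tulip: no right child.
Visit fern.
At fern: no right child.

elm daisy fig bay poppy kale sage yew reed cedar plum mint moss aster pear ivy tulip fern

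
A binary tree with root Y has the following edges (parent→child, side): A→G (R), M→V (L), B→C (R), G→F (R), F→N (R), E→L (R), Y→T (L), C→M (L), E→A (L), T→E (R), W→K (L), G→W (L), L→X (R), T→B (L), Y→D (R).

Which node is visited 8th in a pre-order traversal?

Pre-order visits the node, then its left subtree, then its right subtree.
Visit Y.
At Y: go left to T.
  Visit T.
  At T: go left to B.
    Visit B.
    At B: no left child.
    At B: go right to C.
      Visit C.
      At C: go left to M.
        Visit M.
        At M: go left to V.
          V is a leaf — visit V.
        At M: no right child.
      At C: no right child.
  At T: go right to E.
    Visit E.
    At E: go left to A.
      Visit A.
      At A: no left child.
      At A: go right to G.
        Visit G.
        At G: go left to W.
          Visit W.
          At W: go left to K.
            K is a leaf — visit K.
          At W: no right child.
        At G: go right to F.
          Visit F.
          At F: no left child.
          At F: go right to N.
            N is a leaf — visit N.
    At E: go right to L.
      Visit L.
      At L: no left child.
      At L: go right to X.
        X is a leaf — visit X.
At Y: go right to D.
  D is a leaf — visit D.
Full pre-order sequence: Y, T, B, C, M, V, E, A, G, W, K, F, N, L, X, D.

A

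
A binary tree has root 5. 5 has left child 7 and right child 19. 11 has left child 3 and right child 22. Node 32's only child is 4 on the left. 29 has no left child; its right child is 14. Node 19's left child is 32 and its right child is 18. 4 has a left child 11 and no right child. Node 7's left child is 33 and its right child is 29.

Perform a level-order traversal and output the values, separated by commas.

5, 7, 19, 33, 29, 32, 18, 14, 4, 11, 3, 22

Level-order visits nodes level by level from the root, left to right within each level.
Level 0: 5
Level 1: 7, 19
Level 2: 33, 29, 32, 18
Level 3: 14, 4
Level 4: 11
Level 5: 3, 22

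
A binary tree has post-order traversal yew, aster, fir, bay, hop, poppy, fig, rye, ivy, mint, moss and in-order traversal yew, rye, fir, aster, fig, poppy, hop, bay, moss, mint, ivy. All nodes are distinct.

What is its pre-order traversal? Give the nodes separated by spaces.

The last element of post-order is the root; it splits in-order into left and right subtrees.
Root moss: left subtree has 8 nodes {yew, rye, fir, aster, fig, poppy, hop, bay}, right has 2 {mint, ivy}.
  Root rye: left subtree has 1 node {yew}, right has 6 {fir, aster, fig, poppy, hop, bay}.
    Root fig: left subtree has 2 nodes {fir, aster}, right has 3 {poppy, hop, bay}.
      Root fir: left subtree has 0 nodes { }, right has 1 {aster}.
      Root poppy: left subtree has 0 nodes { }, right has 2 {hop, bay}.
        Root hop: left subtree has 0 nodes { }, right has 1 {bay}.
  Root mint: left subtree has 0 nodes { }, right has 1 {ivy}.

moss rye yew fig fir aster poppy hop bay mint ivy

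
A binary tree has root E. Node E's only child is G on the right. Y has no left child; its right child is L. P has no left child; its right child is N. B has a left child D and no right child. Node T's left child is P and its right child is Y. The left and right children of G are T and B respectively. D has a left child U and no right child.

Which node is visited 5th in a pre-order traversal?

Pre-order visits the node, then its left subtree, then its right subtree.
Visit E.
At E: no left child.
At E: go right to G.
  Visit G.
  At G: go left to T.
    Visit T.
    At T: go left to P.
      Visit P.
      At P: no left child.
      At P: go right to N.
        N is a leaf — visit N.
    At T: go right to Y.
      Visit Y.
      At Y: no left child.
      At Y: go right to L.
        L is a leaf — visit L.
  At G: go right to B.
    Visit B.
    At B: go left to D.
      Visit D.
      At D: go left to U.
        U is a leaf — visit U.
      At D: no right child.
    At B: no right child.
Full pre-order sequence: E, G, T, P, N, Y, L, B, D, U.

N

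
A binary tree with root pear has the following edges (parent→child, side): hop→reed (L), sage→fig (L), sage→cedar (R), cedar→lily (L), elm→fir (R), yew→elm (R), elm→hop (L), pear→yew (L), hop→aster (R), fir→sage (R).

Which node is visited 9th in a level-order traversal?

Level-order visits nodes level by level from the root, left to right within each level.
Level 0: pear
Level 1: yew
Level 2: elm
Level 3: hop, fir
Level 4: reed, aster, sage
Level 5: fig, cedar
Level 6: lily
Full level-order sequence: pear, yew, elm, hop, fir, reed, aster, sage, fig, cedar, lily.

fig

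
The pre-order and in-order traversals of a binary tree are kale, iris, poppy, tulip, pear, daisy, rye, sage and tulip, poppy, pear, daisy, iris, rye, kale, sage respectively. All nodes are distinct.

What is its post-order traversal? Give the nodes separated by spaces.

The first element of pre-order is the root; it splits in-order into left and right subtrees.
Root kale: left subtree has 6 nodes {tulip, poppy, pear, daisy, iris, rye}, right has 1 {sage}.
  Root iris: left subtree has 4 nodes {tulip, poppy, pear, daisy}, right has 1 {rye}.
    Root poppy: left subtree has 1 node {tulip}, right has 2 {pear, daisy}.
      Root pear: left subtree has 0 nodes { }, right has 1 {daisy}.

tulip daisy pear poppy rye iris sage kale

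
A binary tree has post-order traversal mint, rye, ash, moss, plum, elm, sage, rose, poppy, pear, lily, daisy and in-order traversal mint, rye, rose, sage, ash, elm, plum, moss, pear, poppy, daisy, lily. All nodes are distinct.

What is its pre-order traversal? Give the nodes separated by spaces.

The last element of post-order is the root; it splits in-order into left and right subtrees.
Root daisy: left subtree has 10 nodes {mint, rye, rose, sage, ash, elm, plum, moss, pear, poppy}, right has 1 {lily}.
  Root pear: left subtree has 8 nodes {mint, rye, rose, sage, ash, elm, plum, moss}, right has 1 {poppy}.
    Root rose: left subtree has 2 nodes {mint, rye}, right has 5 {sage, ash, elm, plum, moss}.
      Root rye: left subtree has 1 node {mint}, right has 0 { }.
      Root sage: left subtree has 0 nodes { }, right has 4 {ash, elm, plum, moss}.
        Root elm: left subtree has 1 node {ash}, right has 2 {plum, moss}.
          Root plum: left subtree has 0 nodes { }, right has 1 {moss}.

daisy pear rose rye mint sage elm ash plum moss poppy lily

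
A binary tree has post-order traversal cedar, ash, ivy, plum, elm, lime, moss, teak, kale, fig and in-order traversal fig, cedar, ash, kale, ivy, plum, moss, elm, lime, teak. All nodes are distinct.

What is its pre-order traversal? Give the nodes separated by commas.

fig, kale, ash, cedar, teak, moss, plum, ivy, lime, elm

The last element of post-order is the root; it splits in-order into left and right subtrees.
Root fig: left subtree has 0 nodes { }, right has 9 {cedar, ash, kale, ivy, plum, moss, elm, lime, teak}.
  Root kale: left subtree has 2 nodes {cedar, ash}, right has 6 {ivy, plum, moss, elm, lime, teak}.
    Root ash: left subtree has 1 node {cedar}, right has 0 { }.
    Root teak: left subtree has 5 nodes {ivy, plum, moss, elm, lime}, right has 0 { }.
      Root moss: left subtree has 2 nodes {ivy, plum}, right has 2 {elm, lime}.
        Root plum: left subtree has 1 node {ivy}, right has 0 { }.
        Root lime: left subtree has 1 node {elm}, right has 0 { }.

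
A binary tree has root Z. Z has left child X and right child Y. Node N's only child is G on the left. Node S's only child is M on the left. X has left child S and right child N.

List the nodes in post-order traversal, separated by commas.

Post-order visits the left subtree, then the right subtree, then the node.
At Z: go left to X.
  At X: go left to S.
    At S: go left to M.
      M is a leaf — visit M.
    At S: no right child.
    Visit S.
  At X: go right to N.
    At N: go left to G.
      G is a leaf — visit G.
    At N: no right child.
    Visit N.
  Visit X.
At Z: go right to Y.
  Y is a leaf — visit Y.
Visit Z.

M, S, G, N, X, Y, Z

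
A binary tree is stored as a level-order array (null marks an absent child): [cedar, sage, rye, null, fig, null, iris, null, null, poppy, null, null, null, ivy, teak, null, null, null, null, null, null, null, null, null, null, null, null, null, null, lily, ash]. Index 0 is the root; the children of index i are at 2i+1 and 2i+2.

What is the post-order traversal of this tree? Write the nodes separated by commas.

poppy, fig, sage, ivy, lily, ash, teak, iris, rye, cedar

Post-order visits the left subtree, then the right subtree, then the node.
At cedar: go left to sage.
  At sage: no left child.
  At sage: go right to fig.
    At fig: go left to poppy.
      poppy is a leaf — visit poppy.
    At fig: no right child.
    Visit fig.
  Visit sage.
At cedar: go right to rye.
  At rye: no left child.
  At rye: go right to iris.
    At iris: go left to ivy.
      ivy is a leaf — visit ivy.
    At iris: go right to teak.
      At teak: go left to lily.
        lily is a leaf — visit lily.
      At teak: go right to ash.
        ash is a leaf — visit ash.
      Visit teak.
    Visit iris.
  Visit rye.
Visit cedar.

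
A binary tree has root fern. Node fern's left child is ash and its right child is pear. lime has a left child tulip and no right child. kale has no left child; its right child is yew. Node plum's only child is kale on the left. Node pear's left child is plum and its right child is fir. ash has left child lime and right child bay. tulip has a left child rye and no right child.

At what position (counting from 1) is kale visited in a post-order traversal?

7

Post-order visits the left subtree, then the right subtree, then the node.
At fern: go left to ash.
  At ash: go left to lime.
    At lime: go left to tulip.
      At tulip: go left to rye.
        rye is a leaf — visit rye.
      At tulip: no right child.
      Visit tulip.
    At lime: no right child.
    Visit lime.
  At ash: go right to bay.
    bay is a leaf — visit bay.
  Visit ash.
At fern: go right to pear.
  At pear: go left to plum.
    At plum: go left to kale.
      At kale: no left child.
      At kale: go right to yew.
        yew is a leaf — visit yew.
      Visit kale.
    At plum: no right child.
    Visit plum.
  At pear: go right to fir.
    fir is a leaf — visit fir.
  Visit pear.
Visit fern.
Full post-order sequence: rye, tulip, lime, bay, ash, yew, kale, plum, fir, pear, fern.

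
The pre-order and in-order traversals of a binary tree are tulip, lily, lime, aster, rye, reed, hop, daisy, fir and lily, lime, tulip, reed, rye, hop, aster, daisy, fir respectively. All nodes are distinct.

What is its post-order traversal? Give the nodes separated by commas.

The first element of pre-order is the root; it splits in-order into left and right subtrees.
Root tulip: left subtree has 2 nodes {lily, lime}, right has 6 {reed, rye, hop, aster, daisy, fir}.
  Root lily: left subtree has 0 nodes { }, right has 1 {lime}.
  Root aster: left subtree has 3 nodes {reed, rye, hop}, right has 2 {daisy, fir}.
    Root rye: left subtree has 1 node {reed}, right has 1 {hop}.
    Root daisy: left subtree has 0 nodes { }, right has 1 {fir}.

lime, lily, reed, hop, rye, fir, daisy, aster, tulip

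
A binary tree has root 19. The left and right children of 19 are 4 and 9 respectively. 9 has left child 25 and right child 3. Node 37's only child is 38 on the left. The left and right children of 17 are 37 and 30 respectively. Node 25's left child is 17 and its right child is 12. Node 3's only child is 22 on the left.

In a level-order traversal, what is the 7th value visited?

Level-order visits nodes level by level from the root, left to right within each level.
Level 0: 19
Level 1: 4, 9
Level 2: 25, 3
Level 3: 17, 12, 22
Level 4: 37, 30
Level 5: 38
Full level-order sequence: 19, 4, 9, 25, 3, 17, 12, 22, 37, 30, 38.

12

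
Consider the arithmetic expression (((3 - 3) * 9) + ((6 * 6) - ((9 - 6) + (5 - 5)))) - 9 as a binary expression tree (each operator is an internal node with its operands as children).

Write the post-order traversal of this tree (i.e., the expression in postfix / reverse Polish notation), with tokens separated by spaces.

Post-order on an expression tree gives postfix notation: for each operator, emit left operand, right operand, then the operator.

3 3 - 9 * 6 6 * 9 6 - 5 5 - + - + 9 -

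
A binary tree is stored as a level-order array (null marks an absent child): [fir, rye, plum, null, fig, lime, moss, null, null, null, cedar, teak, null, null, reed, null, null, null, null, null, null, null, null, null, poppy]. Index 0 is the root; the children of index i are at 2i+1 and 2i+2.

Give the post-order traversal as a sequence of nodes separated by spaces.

Post-order visits the left subtree, then the right subtree, then the node.
At fir: go left to rye.
  At rye: no left child.
  At rye: go right to fig.
    At fig: no left child.
    At fig: go right to cedar.
      cedar is a leaf — visit cedar.
    Visit fig.
  Visit rye.
At fir: go right to plum.
  At plum: go left to lime.
    At lime: go left to teak.
      At teak: no left child.
      At teak: go right to poppy.
        poppy is a leaf — visit poppy.
      Visit teak.
    At lime: no right child.
    Visit lime.
  At plum: go right to moss.
    At moss: no left child.
    At moss: go right to reed.
      reed is a leaf — visit reed.
    Visit moss.
  Visit plum.
Visit fir.

cedar fig rye poppy teak lime reed moss plum fir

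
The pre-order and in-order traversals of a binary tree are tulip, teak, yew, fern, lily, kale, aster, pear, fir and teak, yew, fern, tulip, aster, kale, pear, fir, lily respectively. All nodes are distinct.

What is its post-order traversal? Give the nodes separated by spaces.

The first element of pre-order is the root; it splits in-order into left and right subtrees.
Root tulip: left subtree has 3 nodes {teak, yew, fern}, right has 5 {aster, kale, pear, fir, lily}.
  Root teak: left subtree has 0 nodes { }, right has 2 {yew, fern}.
    Root yew: left subtree has 0 nodes { }, right has 1 {fern}.
  Root lily: left subtree has 4 nodes {aster, kale, pear, fir}, right has 0 { }.
    Root kale: left subtree has 1 node {aster}, right has 2 {pear, fir}.
      Root pear: left subtree has 0 nodes { }, right has 1 {fir}.

fern yew teak aster fir pear kale lily tulip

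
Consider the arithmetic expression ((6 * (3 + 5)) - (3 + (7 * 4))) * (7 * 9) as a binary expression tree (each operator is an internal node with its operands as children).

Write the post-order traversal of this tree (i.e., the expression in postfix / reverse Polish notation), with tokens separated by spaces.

Post-order on an expression tree gives postfix notation: for each operator, emit left operand, right operand, then the operator.

6 3 5 + * 3 7 4 * + - 7 9 * *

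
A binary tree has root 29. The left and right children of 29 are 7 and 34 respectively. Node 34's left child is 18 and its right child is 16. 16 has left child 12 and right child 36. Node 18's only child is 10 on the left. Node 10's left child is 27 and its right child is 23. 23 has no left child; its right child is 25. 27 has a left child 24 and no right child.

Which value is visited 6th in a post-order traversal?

10

Post-order visits the left subtree, then the right subtree, then the node.
At 29: go left to 7.
  7 is a leaf — visit 7.
At 29: go right to 34.
  At 34: go left to 18.
    At 18: go left to 10.
      At 10: go left to 27.
        At 27: go left to 24.
          24 is a leaf — visit 24.
        At 27: no right child.
        Visit 27.
      At 10: go right to 23.
        At 23: no left child.
        At 23: go right to 25.
          25 is a leaf — visit 25.
        Visit 23.
      Visit 10.
    At 18: no right child.
    Visit 18.
  At 34: go right to 16.
    At 16: go left to 12.
      12 is a leaf — visit 12.
    At 16: go right to 36.
      36 is a leaf — visit 36.
    Visit 16.
  Visit 34.
Visit 29.
Full post-order sequence: 7, 24, 27, 25, 23, 10, 18, 12, 36, 16, 34, 29.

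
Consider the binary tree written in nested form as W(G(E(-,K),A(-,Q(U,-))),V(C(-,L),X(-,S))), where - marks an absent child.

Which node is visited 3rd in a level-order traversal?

Level-order visits nodes level by level from the root, left to right within each level.
Level 0: W
Level 1: G, V
Level 2: E, A, C, X
Level 3: K, Q, L, S
Level 4: U
Full level-order sequence: W, G, V, E, A, C, X, K, Q, L, S, U.

V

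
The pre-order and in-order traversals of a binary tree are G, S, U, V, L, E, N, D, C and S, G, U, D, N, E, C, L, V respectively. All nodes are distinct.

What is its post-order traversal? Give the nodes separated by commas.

The first element of pre-order is the root; it splits in-order into left and right subtrees.
Root G: left subtree has 1 node {S}, right has 7 {U, D, N, E, C, L, V}.
  Root U: left subtree has 0 nodes { }, right has 6 {D, N, E, C, L, V}.
    Root V: left subtree has 5 nodes {D, N, E, C, L}, right has 0 { }.
      Root L: left subtree has 4 nodes {D, N, E, C}, right has 0 { }.
        Root E: left subtree has 2 nodes {D, N}, right has 1 {C}.
          Root N: left subtree has 1 node {D}, right has 0 { }.

S, D, N, C, E, L, V, U, G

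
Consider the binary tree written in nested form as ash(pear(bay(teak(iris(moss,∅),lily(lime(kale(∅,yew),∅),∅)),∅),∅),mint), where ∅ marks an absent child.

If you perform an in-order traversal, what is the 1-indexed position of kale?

In-order visits the left subtree, then the node, then the right subtree.
At ash: go left to pear.
  At pear: go left to bay.
    At bay: go left to teak.
      At teak: go left to iris.
        At iris: go left to moss.
          moss is a leaf — visit moss.
        Visit iris.
        At iris: no right child.
      Visit teak.
      At teak: go right to lily.
        At lily: go left to lime.
          At lime: go left to kale.
            At kale: no left child.
            Visit kale.
            At kale: go right to yew.
              yew is a leaf — visit yew.
          Visit lime.
          At lime: no right child.
        Visit lily.
        At lily: no right child.
    Visit bay.
    At bay: no right child.
  Visit pear.
  At pear: no right child.
Visit ash.
At ash: go right to mint.
  mint is a leaf — visit mint.
Full in-order sequence: moss, iris, teak, kale, yew, lime, lily, bay, pear, ash, mint.

4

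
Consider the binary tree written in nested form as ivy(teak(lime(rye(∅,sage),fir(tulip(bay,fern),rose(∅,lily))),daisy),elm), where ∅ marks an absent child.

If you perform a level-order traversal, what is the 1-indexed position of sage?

8

Level-order visits nodes level by level from the root, left to right within each level.
Level 0: ivy
Level 1: teak, elm
Level 2: lime, daisy
Level 3: rye, fir
Level 4: sage, tulip, rose
Level 5: bay, fern, lily
Full level-order sequence: ivy, teak, elm, lime, daisy, rye, fir, sage, tulip, rose, bay, fern, lily.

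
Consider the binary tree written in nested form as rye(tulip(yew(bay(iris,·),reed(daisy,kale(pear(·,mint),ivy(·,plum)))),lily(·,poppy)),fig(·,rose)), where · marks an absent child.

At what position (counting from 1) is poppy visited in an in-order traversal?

13

In-order visits the left subtree, then the node, then the right subtree.
At rye: go left to tulip.
  At tulip: go left to yew.
    At yew: go left to bay.
      At bay: go left to iris.
        iris is a leaf — visit iris.
      Visit bay.
      At bay: no right child.
    Visit yew.
    At yew: go right to reed.
      At reed: go left to daisy.
        daisy is a leaf — visit daisy.
      Visit reed.
      At reed: go right to kale.
        At kale: go left to pear.
          At pear: no left child.
          Visit pear.
          At pear: go right to mint.
            mint is a leaf — visit mint.
        Visit kale.
        At kale: go right to ivy.
          At ivy: no left child.
          Visit ivy.
          At ivy: go right to plum.
            plum is a leaf — visit plum.
  Visit tulip.
  At tulip: go right to lily.
    At lily: no left child.
    Visit lily.
    At lily: go right to poppy.
      poppy is a leaf — visit poppy.
Visit rye.
At rye: go right to fig.
  At fig: no left child.
  Visit fig.
  At fig: go right to rose.
    rose is a leaf — visit rose.
Full in-order sequence: iris, bay, yew, daisy, reed, pear, mint, kale, ivy, plum, tulip, lily, poppy, rye, fig, rose.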